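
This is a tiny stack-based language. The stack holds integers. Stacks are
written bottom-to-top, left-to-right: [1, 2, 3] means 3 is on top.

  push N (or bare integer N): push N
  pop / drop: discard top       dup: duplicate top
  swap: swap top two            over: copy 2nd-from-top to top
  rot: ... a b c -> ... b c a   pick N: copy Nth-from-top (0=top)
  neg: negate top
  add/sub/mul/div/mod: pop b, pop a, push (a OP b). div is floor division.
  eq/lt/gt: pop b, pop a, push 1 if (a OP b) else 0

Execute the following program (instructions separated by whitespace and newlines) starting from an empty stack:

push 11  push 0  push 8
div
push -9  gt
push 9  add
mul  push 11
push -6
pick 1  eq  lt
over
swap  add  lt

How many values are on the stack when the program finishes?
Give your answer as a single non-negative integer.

After 'push 11': stack = [11] (depth 1)
After 'push 0': stack = [11, 0] (depth 2)
After 'push 8': stack = [11, 0, 8] (depth 3)
After 'div': stack = [11, 0] (depth 2)
After 'push -9': stack = [11, 0, -9] (depth 3)
After 'gt': stack = [11, 1] (depth 2)
After 'push 9': stack = [11, 1, 9] (depth 3)
After 'add': stack = [11, 10] (depth 2)
After 'mul': stack = [110] (depth 1)
After 'push 11': stack = [110, 11] (depth 2)
After 'push -6': stack = [110, 11, -6] (depth 3)
After 'pick 1': stack = [110, 11, -6, 11] (depth 4)
After 'eq': stack = [110, 11, 0] (depth 3)
After 'lt': stack = [110, 0] (depth 2)
After 'over': stack = [110, 0, 110] (depth 3)
After 'swap': stack = [110, 110, 0] (depth 3)
After 'add': stack = [110, 110] (depth 2)
After 'lt': stack = [0] (depth 1)

Answer: 1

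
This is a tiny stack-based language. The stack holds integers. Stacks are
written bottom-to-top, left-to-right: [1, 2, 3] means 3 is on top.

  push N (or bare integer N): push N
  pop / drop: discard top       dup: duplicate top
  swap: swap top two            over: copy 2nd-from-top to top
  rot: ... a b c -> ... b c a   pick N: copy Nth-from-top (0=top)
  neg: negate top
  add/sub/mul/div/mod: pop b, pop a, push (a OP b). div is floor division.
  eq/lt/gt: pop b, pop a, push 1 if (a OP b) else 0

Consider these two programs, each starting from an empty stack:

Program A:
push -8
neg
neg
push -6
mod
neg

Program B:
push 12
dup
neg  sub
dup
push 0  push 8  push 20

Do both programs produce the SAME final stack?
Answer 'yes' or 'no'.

Program A trace:
  After 'push -8': [-8]
  After 'neg': [8]
  After 'neg': [-8]
  After 'push -6': [-8, -6]
  After 'mod': [-2]
  After 'neg': [2]
Program A final stack: [2]

Program B trace:
  After 'push 12': [12]
  After 'dup': [12, 12]
  After 'neg': [12, -12]
  After 'sub': [24]
  After 'dup': [24, 24]
  After 'push 0': [24, 24, 0]
  After 'push 8': [24, 24, 0, 8]
  After 'push 20': [24, 24, 0, 8, 20]
Program B final stack: [24, 24, 0, 8, 20]
Same: no

Answer: no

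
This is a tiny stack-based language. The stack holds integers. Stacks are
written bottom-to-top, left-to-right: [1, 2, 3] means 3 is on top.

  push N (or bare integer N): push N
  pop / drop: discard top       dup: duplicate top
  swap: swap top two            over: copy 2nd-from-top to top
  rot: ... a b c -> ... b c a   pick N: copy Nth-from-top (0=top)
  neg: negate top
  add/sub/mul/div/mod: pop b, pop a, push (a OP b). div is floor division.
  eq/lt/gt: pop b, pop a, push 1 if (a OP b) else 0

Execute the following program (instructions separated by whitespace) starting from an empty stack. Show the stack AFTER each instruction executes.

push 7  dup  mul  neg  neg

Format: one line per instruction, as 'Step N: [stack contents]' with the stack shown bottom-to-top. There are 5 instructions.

Step 1: [7]
Step 2: [7, 7]
Step 3: [49]
Step 4: [-49]
Step 5: [49]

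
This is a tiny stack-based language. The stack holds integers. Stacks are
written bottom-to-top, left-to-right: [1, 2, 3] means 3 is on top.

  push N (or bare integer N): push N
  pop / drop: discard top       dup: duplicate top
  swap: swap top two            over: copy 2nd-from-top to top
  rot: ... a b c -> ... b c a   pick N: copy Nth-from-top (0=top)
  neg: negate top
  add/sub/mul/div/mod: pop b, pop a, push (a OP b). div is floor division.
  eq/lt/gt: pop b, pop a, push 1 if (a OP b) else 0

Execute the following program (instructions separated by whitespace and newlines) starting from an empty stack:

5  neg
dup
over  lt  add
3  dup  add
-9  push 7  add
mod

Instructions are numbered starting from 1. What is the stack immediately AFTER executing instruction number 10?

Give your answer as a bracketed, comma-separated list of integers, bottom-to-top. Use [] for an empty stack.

Answer: [-5, 6, -9]

Derivation:
Step 1 ('5'): [5]
Step 2 ('neg'): [-5]
Step 3 ('dup'): [-5, -5]
Step 4 ('over'): [-5, -5, -5]
Step 5 ('lt'): [-5, 0]
Step 6 ('add'): [-5]
Step 7 ('3'): [-5, 3]
Step 8 ('dup'): [-5, 3, 3]
Step 9 ('add'): [-5, 6]
Step 10 ('-9'): [-5, 6, -9]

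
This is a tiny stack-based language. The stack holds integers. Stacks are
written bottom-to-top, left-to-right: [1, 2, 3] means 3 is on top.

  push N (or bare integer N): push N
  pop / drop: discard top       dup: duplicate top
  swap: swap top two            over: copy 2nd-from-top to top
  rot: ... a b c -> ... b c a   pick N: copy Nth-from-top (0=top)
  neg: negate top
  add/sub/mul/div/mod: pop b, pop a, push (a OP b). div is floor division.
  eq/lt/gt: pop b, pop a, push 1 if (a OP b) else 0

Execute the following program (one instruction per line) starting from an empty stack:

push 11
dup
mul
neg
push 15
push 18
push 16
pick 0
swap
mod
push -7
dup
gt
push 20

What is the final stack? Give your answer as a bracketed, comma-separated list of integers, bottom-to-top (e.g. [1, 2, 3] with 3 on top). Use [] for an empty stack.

Answer: [-121, 15, 18, 0, 0, 20]

Derivation:
After 'push 11': [11]
After 'dup': [11, 11]
After 'mul': [121]
After 'neg': [-121]
After 'push 15': [-121, 15]
After 'push 18': [-121, 15, 18]
After 'push 16': [-121, 15, 18, 16]
After 'pick 0': [-121, 15, 18, 16, 16]
After 'swap': [-121, 15, 18, 16, 16]
After 'mod': [-121, 15, 18, 0]
After 'push -7': [-121, 15, 18, 0, -7]
After 'dup': [-121, 15, 18, 0, -7, -7]
After 'gt': [-121, 15, 18, 0, 0]
After 'push 20': [-121, 15, 18, 0, 0, 20]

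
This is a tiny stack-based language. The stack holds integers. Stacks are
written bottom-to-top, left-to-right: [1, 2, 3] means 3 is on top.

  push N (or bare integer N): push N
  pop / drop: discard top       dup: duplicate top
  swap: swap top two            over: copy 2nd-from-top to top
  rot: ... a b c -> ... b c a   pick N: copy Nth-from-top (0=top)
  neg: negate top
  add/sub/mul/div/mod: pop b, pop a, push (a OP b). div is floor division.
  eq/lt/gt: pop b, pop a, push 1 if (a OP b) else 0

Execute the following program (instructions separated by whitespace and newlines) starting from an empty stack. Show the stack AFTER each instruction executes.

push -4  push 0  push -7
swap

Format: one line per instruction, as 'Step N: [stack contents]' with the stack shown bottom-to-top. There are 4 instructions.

Step 1: [-4]
Step 2: [-4, 0]
Step 3: [-4, 0, -7]
Step 4: [-4, -7, 0]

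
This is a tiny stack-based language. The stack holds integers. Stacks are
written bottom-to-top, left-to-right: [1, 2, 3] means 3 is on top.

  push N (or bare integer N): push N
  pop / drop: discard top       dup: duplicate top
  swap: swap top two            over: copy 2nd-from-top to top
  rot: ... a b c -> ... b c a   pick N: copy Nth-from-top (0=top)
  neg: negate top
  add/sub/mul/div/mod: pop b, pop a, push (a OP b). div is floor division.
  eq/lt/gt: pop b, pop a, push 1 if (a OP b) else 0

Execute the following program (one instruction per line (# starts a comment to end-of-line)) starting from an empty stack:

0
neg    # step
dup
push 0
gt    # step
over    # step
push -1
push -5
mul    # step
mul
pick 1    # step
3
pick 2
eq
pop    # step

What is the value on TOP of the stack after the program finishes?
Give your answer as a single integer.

Answer: 0

Derivation:
After 'push 0': [0]
After 'neg': [0]
After 'dup': [0, 0]
After 'push 0': [0, 0, 0]
After 'gt': [0, 0]
After 'over': [0, 0, 0]
After 'push -1': [0, 0, 0, -1]
After 'push -5': [0, 0, 0, -1, -5]
After 'mul': [0, 0, 0, 5]
After 'mul': [0, 0, 0]
After 'pick 1': [0, 0, 0, 0]
After 'push 3': [0, 0, 0, 0, 3]
After 'pick 2': [0, 0, 0, 0, 3, 0]
After 'eq': [0, 0, 0, 0, 0]
After 'pop': [0, 0, 0, 0]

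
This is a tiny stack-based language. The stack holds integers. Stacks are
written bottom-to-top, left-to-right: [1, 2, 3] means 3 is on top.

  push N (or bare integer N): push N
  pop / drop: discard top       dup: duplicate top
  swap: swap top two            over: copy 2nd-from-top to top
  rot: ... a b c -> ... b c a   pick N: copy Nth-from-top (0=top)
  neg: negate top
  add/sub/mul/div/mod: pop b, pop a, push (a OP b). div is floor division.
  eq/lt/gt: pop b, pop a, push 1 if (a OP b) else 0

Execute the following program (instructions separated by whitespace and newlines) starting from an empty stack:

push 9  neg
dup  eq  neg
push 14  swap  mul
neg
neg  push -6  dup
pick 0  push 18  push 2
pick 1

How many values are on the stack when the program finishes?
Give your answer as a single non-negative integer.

Answer: 7

Derivation:
After 'push 9': stack = [9] (depth 1)
After 'neg': stack = [-9] (depth 1)
After 'dup': stack = [-9, -9] (depth 2)
After 'eq': stack = [1] (depth 1)
After 'neg': stack = [-1] (depth 1)
After 'push 14': stack = [-1, 14] (depth 2)
After 'swap': stack = [14, -1] (depth 2)
After 'mul': stack = [-14] (depth 1)
After 'neg': stack = [14] (depth 1)
After 'neg': stack = [-14] (depth 1)
After 'push -6': stack = [-14, -6] (depth 2)
After 'dup': stack = [-14, -6, -6] (depth 3)
After 'pick 0': stack = [-14, -6, -6, -6] (depth 4)
After 'push 18': stack = [-14, -6, -6, -6, 18] (depth 5)
After 'push 2': stack = [-14, -6, -6, -6, 18, 2] (depth 6)
After 'pick 1': stack = [-14, -6, -6, -6, 18, 2, 18] (depth 7)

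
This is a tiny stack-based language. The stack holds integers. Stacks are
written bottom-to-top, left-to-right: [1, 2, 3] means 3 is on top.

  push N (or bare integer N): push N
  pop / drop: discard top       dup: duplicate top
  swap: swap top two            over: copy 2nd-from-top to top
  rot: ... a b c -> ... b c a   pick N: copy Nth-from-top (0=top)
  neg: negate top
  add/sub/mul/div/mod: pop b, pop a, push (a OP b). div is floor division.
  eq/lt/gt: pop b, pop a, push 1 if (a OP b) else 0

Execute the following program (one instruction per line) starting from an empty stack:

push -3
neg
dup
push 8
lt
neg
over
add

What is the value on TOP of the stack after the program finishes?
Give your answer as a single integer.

Answer: 2

Derivation:
After 'push -3': [-3]
After 'neg': [3]
After 'dup': [3, 3]
After 'push 8': [3, 3, 8]
After 'lt': [3, 1]
After 'neg': [3, -1]
After 'over': [3, -1, 3]
After 'add': [3, 2]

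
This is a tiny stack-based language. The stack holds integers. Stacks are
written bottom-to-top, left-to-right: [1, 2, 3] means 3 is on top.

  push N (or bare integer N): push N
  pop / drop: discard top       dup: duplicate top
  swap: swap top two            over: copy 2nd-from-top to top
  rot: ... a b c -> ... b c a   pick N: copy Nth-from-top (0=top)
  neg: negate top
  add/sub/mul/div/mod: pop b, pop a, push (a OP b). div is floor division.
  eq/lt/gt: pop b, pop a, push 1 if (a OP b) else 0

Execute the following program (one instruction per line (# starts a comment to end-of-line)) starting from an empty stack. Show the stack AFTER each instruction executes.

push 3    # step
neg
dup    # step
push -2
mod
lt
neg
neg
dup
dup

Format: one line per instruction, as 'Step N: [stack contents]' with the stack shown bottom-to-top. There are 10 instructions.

Step 1: [3]
Step 2: [-3]
Step 3: [-3, -3]
Step 4: [-3, -3, -2]
Step 5: [-3, -1]
Step 6: [1]
Step 7: [-1]
Step 8: [1]
Step 9: [1, 1]
Step 10: [1, 1, 1]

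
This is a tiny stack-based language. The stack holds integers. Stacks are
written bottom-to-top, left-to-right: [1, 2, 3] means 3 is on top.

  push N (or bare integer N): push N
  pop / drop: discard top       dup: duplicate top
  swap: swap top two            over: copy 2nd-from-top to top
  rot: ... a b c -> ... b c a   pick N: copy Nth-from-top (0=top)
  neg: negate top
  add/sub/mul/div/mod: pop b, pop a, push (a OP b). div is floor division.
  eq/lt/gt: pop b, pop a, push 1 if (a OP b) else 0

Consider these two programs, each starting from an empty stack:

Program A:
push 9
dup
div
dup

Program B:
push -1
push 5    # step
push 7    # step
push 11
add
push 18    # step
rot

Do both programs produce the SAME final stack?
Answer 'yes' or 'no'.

Program A trace:
  After 'push 9': [9]
  After 'dup': [9, 9]
  After 'div': [1]
  After 'dup': [1, 1]
Program A final stack: [1, 1]

Program B trace:
  After 'push -1': [-1]
  After 'push 5': [-1, 5]
  After 'push 7': [-1, 5, 7]
  After 'push 11': [-1, 5, 7, 11]
  After 'add': [-1, 5, 18]
  After 'push 18': [-1, 5, 18, 18]
  After 'rot': [-1, 18, 18, 5]
Program B final stack: [-1, 18, 18, 5]
Same: no

Answer: no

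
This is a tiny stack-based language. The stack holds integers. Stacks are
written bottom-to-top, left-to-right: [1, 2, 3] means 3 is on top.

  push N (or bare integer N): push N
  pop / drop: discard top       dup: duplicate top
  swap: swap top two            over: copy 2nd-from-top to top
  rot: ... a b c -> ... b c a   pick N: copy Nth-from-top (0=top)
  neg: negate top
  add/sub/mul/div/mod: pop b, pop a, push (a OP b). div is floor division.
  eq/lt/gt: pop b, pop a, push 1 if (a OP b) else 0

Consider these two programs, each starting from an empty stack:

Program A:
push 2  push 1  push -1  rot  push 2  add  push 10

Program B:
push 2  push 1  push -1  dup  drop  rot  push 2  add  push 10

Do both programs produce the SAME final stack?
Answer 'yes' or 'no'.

Answer: yes

Derivation:
Program A trace:
  After 'push 2': [2]
  After 'push 1': [2, 1]
  After 'push -1': [2, 1, -1]
  After 'rot': [1, -1, 2]
  After 'push 2': [1, -1, 2, 2]
  After 'add': [1, -1, 4]
  After 'push 10': [1, -1, 4, 10]
Program A final stack: [1, -1, 4, 10]

Program B trace:
  After 'push 2': [2]
  After 'push 1': [2, 1]
  After 'push -1': [2, 1, -1]
  After 'dup': [2, 1, -1, -1]
  After 'drop': [2, 1, -1]
  After 'rot': [1, -1, 2]
  After 'push 2': [1, -1, 2, 2]
  After 'add': [1, -1, 4]
  After 'push 10': [1, -1, 4, 10]
Program B final stack: [1, -1, 4, 10]
Same: yes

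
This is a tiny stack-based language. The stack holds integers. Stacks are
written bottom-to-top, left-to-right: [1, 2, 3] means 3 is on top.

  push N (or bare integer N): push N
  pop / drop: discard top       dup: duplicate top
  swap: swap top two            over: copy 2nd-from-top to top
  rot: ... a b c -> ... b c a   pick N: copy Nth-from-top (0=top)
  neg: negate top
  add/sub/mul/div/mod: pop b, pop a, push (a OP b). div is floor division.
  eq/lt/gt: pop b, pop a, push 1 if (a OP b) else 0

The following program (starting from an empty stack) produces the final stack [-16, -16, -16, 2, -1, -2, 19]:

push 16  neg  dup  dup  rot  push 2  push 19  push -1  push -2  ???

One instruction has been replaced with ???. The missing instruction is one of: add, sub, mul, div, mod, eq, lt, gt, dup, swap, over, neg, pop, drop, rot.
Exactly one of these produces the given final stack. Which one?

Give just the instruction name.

Answer: rot

Derivation:
Stack before ???: [-16, -16, -16, 2, 19, -1, -2]
Stack after ???:  [-16, -16, -16, 2, -1, -2, 19]
The instruction that transforms [-16, -16, -16, 2, 19, -1, -2] -> [-16, -16, -16, 2, -1, -2, 19] is: rot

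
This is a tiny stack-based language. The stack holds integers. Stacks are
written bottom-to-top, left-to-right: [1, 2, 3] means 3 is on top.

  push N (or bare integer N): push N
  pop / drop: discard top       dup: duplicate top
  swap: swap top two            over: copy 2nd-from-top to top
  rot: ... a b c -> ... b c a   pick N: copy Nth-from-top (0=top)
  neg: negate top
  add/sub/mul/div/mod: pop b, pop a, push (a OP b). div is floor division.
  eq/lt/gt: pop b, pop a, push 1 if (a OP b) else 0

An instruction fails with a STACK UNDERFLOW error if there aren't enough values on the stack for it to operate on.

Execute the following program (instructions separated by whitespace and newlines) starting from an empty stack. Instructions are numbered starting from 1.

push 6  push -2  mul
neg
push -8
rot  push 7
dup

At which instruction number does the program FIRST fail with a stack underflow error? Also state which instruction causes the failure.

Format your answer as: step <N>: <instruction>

Answer: step 6: rot

Derivation:
Step 1 ('push 6'): stack = [6], depth = 1
Step 2 ('push -2'): stack = [6, -2], depth = 2
Step 3 ('mul'): stack = [-12], depth = 1
Step 4 ('neg'): stack = [12], depth = 1
Step 5 ('push -8'): stack = [12, -8], depth = 2
Step 6 ('rot'): needs 3 value(s) but depth is 2 — STACK UNDERFLOW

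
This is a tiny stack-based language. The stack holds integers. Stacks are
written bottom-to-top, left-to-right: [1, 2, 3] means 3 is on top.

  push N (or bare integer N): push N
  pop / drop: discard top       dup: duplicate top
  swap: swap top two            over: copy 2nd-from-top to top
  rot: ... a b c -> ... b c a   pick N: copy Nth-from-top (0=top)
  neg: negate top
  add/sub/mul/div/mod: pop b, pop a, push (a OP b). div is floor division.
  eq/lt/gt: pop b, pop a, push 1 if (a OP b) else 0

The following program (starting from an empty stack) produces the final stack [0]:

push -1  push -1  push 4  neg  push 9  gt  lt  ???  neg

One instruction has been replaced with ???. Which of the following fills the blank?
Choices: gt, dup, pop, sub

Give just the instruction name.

Stack before ???: [-1, 1]
Stack after ???:  [0]
Checking each choice:
  gt: MATCH
  dup: produces [-1, 1, -1]
  pop: produces [1]
  sub: produces [2]


Answer: gt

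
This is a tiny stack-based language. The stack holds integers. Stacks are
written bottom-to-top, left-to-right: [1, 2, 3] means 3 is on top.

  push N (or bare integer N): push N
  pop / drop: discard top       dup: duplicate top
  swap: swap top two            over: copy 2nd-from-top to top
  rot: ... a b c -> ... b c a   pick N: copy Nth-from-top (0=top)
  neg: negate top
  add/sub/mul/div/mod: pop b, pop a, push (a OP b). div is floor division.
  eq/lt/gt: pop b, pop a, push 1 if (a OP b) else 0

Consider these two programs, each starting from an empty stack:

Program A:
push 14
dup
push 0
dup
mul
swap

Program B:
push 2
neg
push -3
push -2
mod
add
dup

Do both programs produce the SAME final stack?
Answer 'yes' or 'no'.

Answer: no

Derivation:
Program A trace:
  After 'push 14': [14]
  After 'dup': [14, 14]
  After 'push 0': [14, 14, 0]
  After 'dup': [14, 14, 0, 0]
  After 'mul': [14, 14, 0]
  After 'swap': [14, 0, 14]
Program A final stack: [14, 0, 14]

Program B trace:
  After 'push 2': [2]
  After 'neg': [-2]
  After 'push -3': [-2, -3]
  After 'push -2': [-2, -3, -2]
  After 'mod': [-2, -1]
  After 'add': [-3]
  After 'dup': [-3, -3]
Program B final stack: [-3, -3]
Same: no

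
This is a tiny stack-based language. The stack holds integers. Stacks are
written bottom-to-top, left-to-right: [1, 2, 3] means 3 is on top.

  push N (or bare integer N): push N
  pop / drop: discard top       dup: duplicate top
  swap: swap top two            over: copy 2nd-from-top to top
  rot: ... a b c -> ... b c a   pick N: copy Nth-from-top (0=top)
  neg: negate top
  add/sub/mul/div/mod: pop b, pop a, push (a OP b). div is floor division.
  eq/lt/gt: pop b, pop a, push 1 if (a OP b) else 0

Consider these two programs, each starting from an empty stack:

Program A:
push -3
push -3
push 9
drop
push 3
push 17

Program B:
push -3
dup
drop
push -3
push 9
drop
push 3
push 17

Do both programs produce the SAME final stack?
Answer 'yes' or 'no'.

Program A trace:
  After 'push -3': [-3]
  After 'push -3': [-3, -3]
  After 'push 9': [-3, -3, 9]
  After 'drop': [-3, -3]
  After 'push 3': [-3, -3, 3]
  After 'push 17': [-3, -3, 3, 17]
Program A final stack: [-3, -3, 3, 17]

Program B trace:
  After 'push -3': [-3]
  After 'dup': [-3, -3]
  After 'drop': [-3]
  After 'push -3': [-3, -3]
  After 'push 9': [-3, -3, 9]
  After 'drop': [-3, -3]
  After 'push 3': [-3, -3, 3]
  After 'push 17': [-3, -3, 3, 17]
Program B final stack: [-3, -3, 3, 17]
Same: yes

Answer: yes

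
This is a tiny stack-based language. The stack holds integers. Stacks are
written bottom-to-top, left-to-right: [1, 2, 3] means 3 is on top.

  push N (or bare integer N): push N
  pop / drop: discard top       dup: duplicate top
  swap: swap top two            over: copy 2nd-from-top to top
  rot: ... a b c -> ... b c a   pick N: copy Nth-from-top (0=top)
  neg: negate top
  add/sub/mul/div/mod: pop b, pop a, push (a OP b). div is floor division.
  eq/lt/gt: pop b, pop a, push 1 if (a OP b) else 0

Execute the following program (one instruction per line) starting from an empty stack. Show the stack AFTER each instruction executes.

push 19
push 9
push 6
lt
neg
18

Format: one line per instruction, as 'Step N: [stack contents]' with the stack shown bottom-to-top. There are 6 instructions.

Step 1: [19]
Step 2: [19, 9]
Step 3: [19, 9, 6]
Step 4: [19, 0]
Step 5: [19, 0]
Step 6: [19, 0, 18]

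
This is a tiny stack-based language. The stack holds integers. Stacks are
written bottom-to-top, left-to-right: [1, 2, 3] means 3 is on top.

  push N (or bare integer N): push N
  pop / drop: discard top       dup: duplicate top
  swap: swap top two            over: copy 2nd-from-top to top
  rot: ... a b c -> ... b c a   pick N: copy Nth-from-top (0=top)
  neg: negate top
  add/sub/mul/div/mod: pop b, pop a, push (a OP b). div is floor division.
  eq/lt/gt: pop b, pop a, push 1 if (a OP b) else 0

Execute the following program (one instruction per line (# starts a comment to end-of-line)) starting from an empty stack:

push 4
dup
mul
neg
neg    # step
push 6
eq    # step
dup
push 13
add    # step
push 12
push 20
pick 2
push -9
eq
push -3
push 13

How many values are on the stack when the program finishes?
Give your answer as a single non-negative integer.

After 'push 4': stack = [4] (depth 1)
After 'dup': stack = [4, 4] (depth 2)
After 'mul': stack = [16] (depth 1)
After 'neg': stack = [-16] (depth 1)
After 'neg': stack = [16] (depth 1)
After 'push 6': stack = [16, 6] (depth 2)
After 'eq': stack = [0] (depth 1)
After 'dup': stack = [0, 0] (depth 2)
After 'push 13': stack = [0, 0, 13] (depth 3)
After 'add': stack = [0, 13] (depth 2)
After 'push 12': stack = [0, 13, 12] (depth 3)
After 'push 20': stack = [0, 13, 12, 20] (depth 4)
After 'pick 2': stack = [0, 13, 12, 20, 13] (depth 5)
After 'push -9': stack = [0, 13, 12, 20, 13, -9] (depth 6)
After 'eq': stack = [0, 13, 12, 20, 0] (depth 5)
After 'push -3': stack = [0, 13, 12, 20, 0, -3] (depth 6)
After 'push 13': stack = [0, 13, 12, 20, 0, -3, 13] (depth 7)

Answer: 7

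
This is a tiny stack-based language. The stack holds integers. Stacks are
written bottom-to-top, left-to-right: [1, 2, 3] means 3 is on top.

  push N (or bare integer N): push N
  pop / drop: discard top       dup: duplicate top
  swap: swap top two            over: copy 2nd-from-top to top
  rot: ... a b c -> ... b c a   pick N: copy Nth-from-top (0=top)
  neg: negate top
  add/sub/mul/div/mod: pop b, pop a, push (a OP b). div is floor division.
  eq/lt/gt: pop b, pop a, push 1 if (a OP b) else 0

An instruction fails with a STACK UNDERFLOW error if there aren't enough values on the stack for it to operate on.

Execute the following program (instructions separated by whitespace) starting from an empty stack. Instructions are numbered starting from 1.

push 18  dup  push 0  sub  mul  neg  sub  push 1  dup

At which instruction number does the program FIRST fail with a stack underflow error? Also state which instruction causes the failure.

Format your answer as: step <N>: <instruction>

Step 1 ('push 18'): stack = [18], depth = 1
Step 2 ('dup'): stack = [18, 18], depth = 2
Step 3 ('push 0'): stack = [18, 18, 0], depth = 3
Step 4 ('sub'): stack = [18, 18], depth = 2
Step 5 ('mul'): stack = [324], depth = 1
Step 6 ('neg'): stack = [-324], depth = 1
Step 7 ('sub'): needs 2 value(s) but depth is 1 — STACK UNDERFLOW

Answer: step 7: sub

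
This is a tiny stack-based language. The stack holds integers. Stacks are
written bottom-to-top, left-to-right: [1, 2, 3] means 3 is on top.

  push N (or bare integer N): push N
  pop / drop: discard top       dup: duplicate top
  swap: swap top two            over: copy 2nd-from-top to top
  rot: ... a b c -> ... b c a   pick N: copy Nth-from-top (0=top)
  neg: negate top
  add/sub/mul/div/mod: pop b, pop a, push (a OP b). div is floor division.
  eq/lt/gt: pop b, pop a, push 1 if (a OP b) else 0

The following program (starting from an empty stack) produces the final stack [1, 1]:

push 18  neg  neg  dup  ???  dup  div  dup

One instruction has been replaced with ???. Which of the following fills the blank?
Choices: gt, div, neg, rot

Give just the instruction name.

Stack before ???: [18, 18]
Stack after ???:  [1]
Checking each choice:
  gt: division by zero
  div: MATCH
  neg: produces [18, 1, 1]
  rot: stack underflow (need 3, have 2)


Answer: div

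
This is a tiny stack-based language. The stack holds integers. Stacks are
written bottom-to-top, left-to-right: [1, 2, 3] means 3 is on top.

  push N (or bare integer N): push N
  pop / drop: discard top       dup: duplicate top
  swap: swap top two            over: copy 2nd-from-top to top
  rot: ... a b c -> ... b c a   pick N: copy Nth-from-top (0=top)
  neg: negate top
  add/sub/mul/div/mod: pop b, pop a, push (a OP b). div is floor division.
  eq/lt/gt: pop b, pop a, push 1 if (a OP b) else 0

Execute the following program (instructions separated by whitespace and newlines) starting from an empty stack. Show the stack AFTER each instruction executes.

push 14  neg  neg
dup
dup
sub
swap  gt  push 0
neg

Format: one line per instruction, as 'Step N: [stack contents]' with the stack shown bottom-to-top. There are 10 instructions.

Step 1: [14]
Step 2: [-14]
Step 3: [14]
Step 4: [14, 14]
Step 5: [14, 14, 14]
Step 6: [14, 0]
Step 7: [0, 14]
Step 8: [0]
Step 9: [0, 0]
Step 10: [0, 0]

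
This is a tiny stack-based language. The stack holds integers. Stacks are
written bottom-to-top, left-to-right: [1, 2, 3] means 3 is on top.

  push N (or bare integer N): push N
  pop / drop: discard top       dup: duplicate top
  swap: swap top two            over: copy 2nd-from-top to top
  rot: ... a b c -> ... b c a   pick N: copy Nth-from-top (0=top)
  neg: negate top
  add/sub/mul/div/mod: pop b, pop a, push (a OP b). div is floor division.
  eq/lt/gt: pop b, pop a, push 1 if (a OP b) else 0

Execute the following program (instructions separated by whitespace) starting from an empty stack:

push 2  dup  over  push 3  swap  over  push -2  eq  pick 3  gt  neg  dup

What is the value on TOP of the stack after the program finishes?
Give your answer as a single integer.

After 'push 2': [2]
After 'dup': [2, 2]
After 'over': [2, 2, 2]
After 'push 3': [2, 2, 2, 3]
After 'swap': [2, 2, 3, 2]
After 'over': [2, 2, 3, 2, 3]
After 'push -2': [2, 2, 3, 2, 3, -2]
After 'eq': [2, 2, 3, 2, 0]
After 'pick 3': [2, 2, 3, 2, 0, 2]
After 'gt': [2, 2, 3, 2, 0]
After 'neg': [2, 2, 3, 2, 0]
After 'dup': [2, 2, 3, 2, 0, 0]

Answer: 0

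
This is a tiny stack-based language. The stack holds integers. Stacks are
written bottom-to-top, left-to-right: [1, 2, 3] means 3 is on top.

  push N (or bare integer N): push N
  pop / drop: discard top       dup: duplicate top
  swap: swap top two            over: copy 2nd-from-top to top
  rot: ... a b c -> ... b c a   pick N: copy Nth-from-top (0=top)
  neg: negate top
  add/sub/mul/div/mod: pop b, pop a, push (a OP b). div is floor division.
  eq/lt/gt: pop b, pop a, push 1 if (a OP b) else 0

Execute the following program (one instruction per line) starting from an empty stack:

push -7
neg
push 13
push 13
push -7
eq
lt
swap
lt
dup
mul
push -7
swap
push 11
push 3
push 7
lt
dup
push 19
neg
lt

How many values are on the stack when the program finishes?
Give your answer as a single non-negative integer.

Answer: 5

Derivation:
After 'push -7': stack = [-7] (depth 1)
After 'neg': stack = [7] (depth 1)
After 'push 13': stack = [7, 13] (depth 2)
After 'push 13': stack = [7, 13, 13] (depth 3)
After 'push -7': stack = [7, 13, 13, -7] (depth 4)
After 'eq': stack = [7, 13, 0] (depth 3)
After 'lt': stack = [7, 0] (depth 2)
After 'swap': stack = [0, 7] (depth 2)
After 'lt': stack = [1] (depth 1)
After 'dup': stack = [1, 1] (depth 2)
  ...
After 'push -7': stack = [1, -7] (depth 2)
After 'swap': stack = [-7, 1] (depth 2)
After 'push 11': stack = [-7, 1, 11] (depth 3)
After 'push 3': stack = [-7, 1, 11, 3] (depth 4)
After 'push 7': stack = [-7, 1, 11, 3, 7] (depth 5)
After 'lt': stack = [-7, 1, 11, 1] (depth 4)
After 'dup': stack = [-7, 1, 11, 1, 1] (depth 5)
After 'push 19': stack = [-7, 1, 11, 1, 1, 19] (depth 6)
After 'neg': stack = [-7, 1, 11, 1, 1, -19] (depth 6)
After 'lt': stack = [-7, 1, 11, 1, 0] (depth 5)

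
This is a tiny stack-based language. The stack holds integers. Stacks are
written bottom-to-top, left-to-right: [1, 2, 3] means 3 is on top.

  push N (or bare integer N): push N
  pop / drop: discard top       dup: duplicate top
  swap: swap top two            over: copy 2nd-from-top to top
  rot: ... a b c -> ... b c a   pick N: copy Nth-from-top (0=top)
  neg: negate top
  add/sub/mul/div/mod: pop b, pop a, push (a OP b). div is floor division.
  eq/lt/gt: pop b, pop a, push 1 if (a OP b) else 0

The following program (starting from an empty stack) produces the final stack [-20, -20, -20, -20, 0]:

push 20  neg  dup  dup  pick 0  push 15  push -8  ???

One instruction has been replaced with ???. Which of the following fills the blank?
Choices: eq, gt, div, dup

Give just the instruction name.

Answer: eq

Derivation:
Stack before ???: [-20, -20, -20, -20, 15, -8]
Stack after ???:  [-20, -20, -20, -20, 0]
Checking each choice:
  eq: MATCH
  gt: produces [-20, -20, -20, -20, 1]
  div: produces [-20, -20, -20, -20, -2]
  dup: produces [-20, -20, -20, -20, 15, -8, -8]


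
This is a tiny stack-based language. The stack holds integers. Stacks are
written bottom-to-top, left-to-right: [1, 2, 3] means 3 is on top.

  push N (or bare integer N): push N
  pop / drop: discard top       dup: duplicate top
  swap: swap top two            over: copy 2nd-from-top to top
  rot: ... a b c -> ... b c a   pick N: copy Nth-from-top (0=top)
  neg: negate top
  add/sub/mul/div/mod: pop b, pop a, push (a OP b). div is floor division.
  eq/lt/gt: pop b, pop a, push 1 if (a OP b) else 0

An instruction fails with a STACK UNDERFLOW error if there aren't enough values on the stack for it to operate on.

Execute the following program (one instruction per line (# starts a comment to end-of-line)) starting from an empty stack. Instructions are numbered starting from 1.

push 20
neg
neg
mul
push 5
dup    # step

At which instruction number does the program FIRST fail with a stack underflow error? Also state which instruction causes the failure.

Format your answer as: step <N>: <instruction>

Answer: step 4: mul

Derivation:
Step 1 ('push 20'): stack = [20], depth = 1
Step 2 ('neg'): stack = [-20], depth = 1
Step 3 ('neg'): stack = [20], depth = 1
Step 4 ('mul'): needs 2 value(s) but depth is 1 — STACK UNDERFLOW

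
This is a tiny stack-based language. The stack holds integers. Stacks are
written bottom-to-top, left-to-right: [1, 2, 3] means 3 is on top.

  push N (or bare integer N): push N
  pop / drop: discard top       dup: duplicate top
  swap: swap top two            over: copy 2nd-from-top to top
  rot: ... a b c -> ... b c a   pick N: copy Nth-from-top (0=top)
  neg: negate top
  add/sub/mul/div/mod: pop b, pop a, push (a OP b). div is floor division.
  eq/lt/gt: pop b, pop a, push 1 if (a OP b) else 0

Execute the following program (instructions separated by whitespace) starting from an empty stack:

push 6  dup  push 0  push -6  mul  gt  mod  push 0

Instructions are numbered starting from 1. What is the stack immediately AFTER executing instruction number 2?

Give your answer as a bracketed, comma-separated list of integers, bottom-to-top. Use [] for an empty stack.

Step 1 ('push 6'): [6]
Step 2 ('dup'): [6, 6]

Answer: [6, 6]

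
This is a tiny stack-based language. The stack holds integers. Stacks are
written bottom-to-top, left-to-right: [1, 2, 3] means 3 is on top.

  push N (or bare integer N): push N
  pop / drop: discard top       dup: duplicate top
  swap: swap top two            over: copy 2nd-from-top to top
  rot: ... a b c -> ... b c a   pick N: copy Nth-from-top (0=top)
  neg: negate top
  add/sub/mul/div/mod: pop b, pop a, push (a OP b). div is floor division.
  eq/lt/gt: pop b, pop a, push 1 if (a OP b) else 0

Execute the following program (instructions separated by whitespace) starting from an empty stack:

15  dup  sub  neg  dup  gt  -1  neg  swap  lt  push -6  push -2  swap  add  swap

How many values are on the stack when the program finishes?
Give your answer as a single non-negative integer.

Answer: 2

Derivation:
After 'push 15': stack = [15] (depth 1)
After 'dup': stack = [15, 15] (depth 2)
After 'sub': stack = [0] (depth 1)
After 'neg': stack = [0] (depth 1)
After 'dup': stack = [0, 0] (depth 2)
After 'gt': stack = [0] (depth 1)
After 'push -1': stack = [0, -1] (depth 2)
After 'neg': stack = [0, 1] (depth 2)
After 'swap': stack = [1, 0] (depth 2)
After 'lt': stack = [0] (depth 1)
After 'push -6': stack = [0, -6] (depth 2)
After 'push -2': stack = [0, -6, -2] (depth 3)
After 'swap': stack = [0, -2, -6] (depth 3)
After 'add': stack = [0, -8] (depth 2)
After 'swap': stack = [-8, 0] (depth 2)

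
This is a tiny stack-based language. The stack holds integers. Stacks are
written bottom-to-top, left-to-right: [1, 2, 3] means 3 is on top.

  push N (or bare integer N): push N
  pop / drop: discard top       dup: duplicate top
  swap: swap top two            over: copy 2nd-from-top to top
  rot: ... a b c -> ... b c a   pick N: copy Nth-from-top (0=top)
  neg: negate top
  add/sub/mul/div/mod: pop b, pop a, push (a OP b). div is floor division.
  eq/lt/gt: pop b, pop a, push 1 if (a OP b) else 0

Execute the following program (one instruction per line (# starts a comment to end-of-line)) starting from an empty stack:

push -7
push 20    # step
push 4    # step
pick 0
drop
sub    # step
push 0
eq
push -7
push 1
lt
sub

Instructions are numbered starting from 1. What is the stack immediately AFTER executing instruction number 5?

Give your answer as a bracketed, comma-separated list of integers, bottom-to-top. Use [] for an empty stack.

Step 1 ('push -7'): [-7]
Step 2 ('push 20'): [-7, 20]
Step 3 ('push 4'): [-7, 20, 4]
Step 4 ('pick 0'): [-7, 20, 4, 4]
Step 5 ('drop'): [-7, 20, 4]

Answer: [-7, 20, 4]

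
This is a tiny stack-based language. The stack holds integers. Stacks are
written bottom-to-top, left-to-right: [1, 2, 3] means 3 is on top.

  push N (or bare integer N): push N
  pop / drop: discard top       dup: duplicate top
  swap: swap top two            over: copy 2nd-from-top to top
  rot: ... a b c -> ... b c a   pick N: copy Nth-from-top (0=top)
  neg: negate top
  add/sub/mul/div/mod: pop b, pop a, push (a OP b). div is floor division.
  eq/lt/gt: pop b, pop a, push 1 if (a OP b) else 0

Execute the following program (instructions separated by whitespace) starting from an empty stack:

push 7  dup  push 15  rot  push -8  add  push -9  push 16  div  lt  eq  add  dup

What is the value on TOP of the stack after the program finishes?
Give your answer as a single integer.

Answer: 7

Derivation:
After 'push 7': [7]
After 'dup': [7, 7]
After 'push 15': [7, 7, 15]
After 'rot': [7, 15, 7]
After 'push -8': [7, 15, 7, -8]
After 'add': [7, 15, -1]
After 'push -9': [7, 15, -1, -9]
After 'push 16': [7, 15, -1, -9, 16]
After 'div': [7, 15, -1, -1]
After 'lt': [7, 15, 0]
After 'eq': [7, 0]
After 'add': [7]
After 'dup': [7, 7]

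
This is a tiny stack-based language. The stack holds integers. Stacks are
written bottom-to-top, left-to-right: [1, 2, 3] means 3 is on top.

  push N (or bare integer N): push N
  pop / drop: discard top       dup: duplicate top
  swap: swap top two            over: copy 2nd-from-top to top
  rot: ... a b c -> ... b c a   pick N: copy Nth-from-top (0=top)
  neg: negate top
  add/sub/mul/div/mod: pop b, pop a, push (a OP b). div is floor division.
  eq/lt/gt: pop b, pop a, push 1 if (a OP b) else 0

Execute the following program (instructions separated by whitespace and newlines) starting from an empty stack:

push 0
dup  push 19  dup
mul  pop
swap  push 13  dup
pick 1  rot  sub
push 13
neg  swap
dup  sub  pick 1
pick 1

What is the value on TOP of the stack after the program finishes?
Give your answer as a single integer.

After 'push 0': [0]
After 'dup': [0, 0]
After 'push 19': [0, 0, 19]
After 'dup': [0, 0, 19, 19]
After 'mul': [0, 0, 361]
After 'pop': [0, 0]
After 'swap': [0, 0]
After 'push 13': [0, 0, 13]
After 'dup': [0, 0, 13, 13]
After 'pick 1': [0, 0, 13, 13, 13]
After 'rot': [0, 0, 13, 13, 13]
After 'sub': [0, 0, 13, 0]
After 'push 13': [0, 0, 13, 0, 13]
After 'neg': [0, 0, 13, 0, -13]
After 'swap': [0, 0, 13, -13, 0]
After 'dup': [0, 0, 13, -13, 0, 0]
After 'sub': [0, 0, 13, -13, 0]
After 'pick 1': [0, 0, 13, -13, 0, -13]
After 'pick 1': [0, 0, 13, -13, 0, -13, 0]

Answer: 0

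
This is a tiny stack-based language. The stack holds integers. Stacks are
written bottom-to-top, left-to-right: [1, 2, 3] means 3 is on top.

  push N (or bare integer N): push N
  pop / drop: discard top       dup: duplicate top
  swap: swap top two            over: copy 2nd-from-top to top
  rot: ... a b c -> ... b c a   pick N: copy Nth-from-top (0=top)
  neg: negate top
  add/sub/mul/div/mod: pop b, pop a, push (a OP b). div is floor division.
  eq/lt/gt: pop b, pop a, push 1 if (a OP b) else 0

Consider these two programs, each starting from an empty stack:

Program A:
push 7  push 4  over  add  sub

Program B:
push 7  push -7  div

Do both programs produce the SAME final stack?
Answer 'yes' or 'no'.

Program A trace:
  After 'push 7': [7]
  After 'push 4': [7, 4]
  After 'over': [7, 4, 7]
  After 'add': [7, 11]
  After 'sub': [-4]
Program A final stack: [-4]

Program B trace:
  After 'push 7': [7]
  After 'push -7': [7, -7]
  After 'div': [-1]
Program B final stack: [-1]
Same: no

Answer: no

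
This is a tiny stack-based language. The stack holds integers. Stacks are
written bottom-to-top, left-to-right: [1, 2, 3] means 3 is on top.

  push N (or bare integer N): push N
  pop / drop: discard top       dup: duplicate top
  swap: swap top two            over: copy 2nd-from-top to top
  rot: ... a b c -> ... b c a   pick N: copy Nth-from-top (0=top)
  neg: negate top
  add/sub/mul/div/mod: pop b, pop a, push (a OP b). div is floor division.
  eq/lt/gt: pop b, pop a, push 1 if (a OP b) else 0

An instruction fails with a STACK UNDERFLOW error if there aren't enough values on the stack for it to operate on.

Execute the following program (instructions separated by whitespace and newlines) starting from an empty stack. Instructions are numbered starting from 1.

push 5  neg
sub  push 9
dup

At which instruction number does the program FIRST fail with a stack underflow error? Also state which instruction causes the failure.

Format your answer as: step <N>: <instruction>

Step 1 ('push 5'): stack = [5], depth = 1
Step 2 ('neg'): stack = [-5], depth = 1
Step 3 ('sub'): needs 2 value(s) but depth is 1 — STACK UNDERFLOW

Answer: step 3: sub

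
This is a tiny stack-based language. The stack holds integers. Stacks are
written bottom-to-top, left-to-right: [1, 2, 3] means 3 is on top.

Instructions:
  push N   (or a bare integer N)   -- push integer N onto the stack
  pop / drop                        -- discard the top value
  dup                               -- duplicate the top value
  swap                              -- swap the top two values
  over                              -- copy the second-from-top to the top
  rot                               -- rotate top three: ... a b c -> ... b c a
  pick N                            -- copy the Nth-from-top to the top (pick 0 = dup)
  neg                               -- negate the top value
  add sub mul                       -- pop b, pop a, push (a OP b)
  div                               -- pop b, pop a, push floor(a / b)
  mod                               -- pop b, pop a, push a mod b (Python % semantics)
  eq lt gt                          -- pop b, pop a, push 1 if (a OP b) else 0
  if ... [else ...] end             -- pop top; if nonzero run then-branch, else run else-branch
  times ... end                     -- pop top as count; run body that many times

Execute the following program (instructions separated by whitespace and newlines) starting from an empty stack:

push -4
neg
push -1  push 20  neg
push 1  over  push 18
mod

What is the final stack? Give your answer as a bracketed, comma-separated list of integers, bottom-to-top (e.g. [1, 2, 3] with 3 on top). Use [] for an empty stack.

Answer: [4, -1, -20, 1, 16]

Derivation:
After 'push -4': [-4]
After 'neg': [4]
After 'push -1': [4, -1]
After 'push 20': [4, -1, 20]
After 'neg': [4, -1, -20]
After 'push 1': [4, -1, -20, 1]
After 'over': [4, -1, -20, 1, -20]
After 'push 18': [4, -1, -20, 1, -20, 18]
After 'mod': [4, -1, -20, 1, 16]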